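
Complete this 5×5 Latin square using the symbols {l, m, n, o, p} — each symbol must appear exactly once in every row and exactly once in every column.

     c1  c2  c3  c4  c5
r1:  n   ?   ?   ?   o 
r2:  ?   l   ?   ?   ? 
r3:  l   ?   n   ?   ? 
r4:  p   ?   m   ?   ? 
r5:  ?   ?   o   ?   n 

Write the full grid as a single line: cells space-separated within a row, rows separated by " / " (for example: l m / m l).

At row 2, column 3: row 2 has {l}; column 3 has {m,n,o}; that leaves p.
At row 2, column 5: row 2 has {l,p}; column 5 has {n,o}; that leaves m.
At row 3, column 5: row 3 has {l,n}; column 5 has {m,n,o}; that leaves p.
At row 4, column 5: row 4 has {m,p}; column 5 has {m,n,o,p}; that leaves l.
At row 5, column 1: row 5 has {n,o}; column 1 has {l,n,p}; that leaves m.
At row 5, column 2: row 5 has {m,n,o}; column 2 has {l}; that leaves p.
At row 5, column 4: row 5 has {m,n,o,p}; column 4 is empty so far; that leaves l.
At row 1, column 2: row 1 has {n,o}; column 2 has {l,p}; that leaves m.
At row 1, column 3: row 1 has {m,n,o}; column 3 has {m,n,o,p}; that leaves l.
At row 1, column 4: row 1 has {l,m,n,o}; column 4 has {l}; that leaves p.
At row 2, column 1: row 2 has {l,m,p}; column 1 has {l,m,n,p}; that leaves o.
At row 2, column 4: row 2 has {l,m,o,p}; column 4 has {l,p}; that leaves n.
At row 3, column 2: row 3 has {l,n,p}; column 2 has {l,m,p}; that leaves o.
At row 3, column 4: row 3 has {l,n,o,p}; column 4 has {l,n,p}; that leaves m.
At row 4, column 2: row 4 has {l,m,p}; column 2 has {l,m,o,p}; that leaves n.
At row 4, column 4: row 4 has {l,m,n,p}; column 4 has {l,m,n,p}; that leaves o.

n m l p o / o l p n m / l o n m p / p n m o l / m p o l n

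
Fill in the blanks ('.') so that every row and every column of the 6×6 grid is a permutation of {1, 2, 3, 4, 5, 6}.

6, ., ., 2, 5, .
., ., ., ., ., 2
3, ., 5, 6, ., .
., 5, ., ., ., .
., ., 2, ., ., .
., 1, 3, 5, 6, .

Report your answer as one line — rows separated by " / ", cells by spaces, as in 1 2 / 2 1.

6 4 1 2 5 3 / 5 3 6 4 1 2 / 3 2 5 6 4 1 / 1 5 4 3 2 6 / 4 6 2 1 3 5 / 2 1 3 5 6 4

(r6,c6) = 4
(r3,c6) = 1
(r6,c1) = 2
(r1,c6) = 3
(r4,c6) = 6
(r5,c6) = 5
(r1,c2) = 4
(r1,c3) = 1
(r3,c2) = 2
(r3,c5) = 4
(r4,c3) = 4
(r2,c3) = 6
(r4,c1) = 1
(r4,c4) = 3
(r4,c5) = 2
(r5,c1) = 4
(r5,c4) = 1
(r5,c5) = 3
(r2,c1) = 5
(r2,c2) = 3
(r2,c4) = 4
(r2,c5) = 1
(r5,c2) = 6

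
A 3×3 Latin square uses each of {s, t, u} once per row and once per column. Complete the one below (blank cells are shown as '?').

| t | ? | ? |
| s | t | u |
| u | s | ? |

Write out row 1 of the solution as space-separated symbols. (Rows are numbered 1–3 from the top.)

t u s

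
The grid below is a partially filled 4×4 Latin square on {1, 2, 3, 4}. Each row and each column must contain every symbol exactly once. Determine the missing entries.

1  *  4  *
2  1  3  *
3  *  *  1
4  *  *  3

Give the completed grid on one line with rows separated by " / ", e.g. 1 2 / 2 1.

1 3 4 2 / 2 1 3 4 / 3 4 2 1 / 4 2 1 3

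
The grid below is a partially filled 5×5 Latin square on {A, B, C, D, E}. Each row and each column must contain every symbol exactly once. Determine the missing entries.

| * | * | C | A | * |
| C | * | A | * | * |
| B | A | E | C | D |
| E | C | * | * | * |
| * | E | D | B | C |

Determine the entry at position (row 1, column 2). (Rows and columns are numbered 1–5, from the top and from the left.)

Cell (r1,c1): row 1 has {A,C}; column 1 has {B,C,E} → D.
Cell (r1,c2): row 1 has {A,C,D}; column 2 has {A,C,E} → B.

B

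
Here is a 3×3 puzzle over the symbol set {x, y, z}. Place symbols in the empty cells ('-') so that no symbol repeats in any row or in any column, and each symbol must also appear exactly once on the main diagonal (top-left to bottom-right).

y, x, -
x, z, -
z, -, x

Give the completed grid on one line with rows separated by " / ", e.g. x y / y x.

y x z / x z y / z y x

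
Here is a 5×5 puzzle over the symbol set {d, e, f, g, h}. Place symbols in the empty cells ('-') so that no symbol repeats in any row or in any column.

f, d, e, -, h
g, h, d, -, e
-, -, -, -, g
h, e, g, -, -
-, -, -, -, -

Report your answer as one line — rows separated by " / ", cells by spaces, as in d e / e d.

f d e g h / g h d f e / d f h e g / h e g d f / e g f h d

(r1,c4): row 1 has {d,e,f,h}; column 4 is empty so far, so it must be g.
(r2,c4): row 2 has {d,e,g,h}; column 4 has {g}, so it must be f.
(r3,c2): row 3 has {g}; column 2 has {d,e,h}, so it must be f.
(r3,c3): row 3 has {f,g}; column 3 has {d,e,g}, so it must be h.
(r4,c4): row 4 has {e,g,h}; column 4 has {f,g}, so it must be d.
(r4,c5): row 4 has {d,e,g,h}; column 5 has {e,g,h}, so it must be f.
(r5,c2): row 5 is empty so far; column 2 has {d,e,f,h}, so it must be g.
(r5,c3): row 5 has {g}; column 3 has {d,e,g,h}, so it must be f.
(r5,c5): row 5 has {f,g}; column 5 has {e,f,g,h}, so it must be d.
(r3,c4): row 3 has {f,g,h}; column 4 has {d,f,g}, so it must be e.
(r5,c1): row 5 has {d,f,g}; column 1 has {f,g,h}, so it must be e.
(r5,c4): row 5 has {d,e,f,g}; column 4 has {d,e,f,g}, so it must be h.
(r3,c1): row 3 has {e,f,g,h}; column 1 has {e,f,g,h}, so it must be d.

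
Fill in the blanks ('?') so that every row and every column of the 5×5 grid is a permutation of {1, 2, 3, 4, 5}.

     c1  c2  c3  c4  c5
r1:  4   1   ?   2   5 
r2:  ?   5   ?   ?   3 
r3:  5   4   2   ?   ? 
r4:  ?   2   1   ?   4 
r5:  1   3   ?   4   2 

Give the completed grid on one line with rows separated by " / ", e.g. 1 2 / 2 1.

(r1,c3) = 3
(r2,c1) = 2
(r2,c3) = 4
(r2,c4) = 1
(r3,c4) = 3
(r3,c5) = 1
(r4,c1) = 3
(r4,c4) = 5
(r5,c3) = 5

4 1 3 2 5 / 2 5 4 1 3 / 5 4 2 3 1 / 3 2 1 5 4 / 1 3 5 4 2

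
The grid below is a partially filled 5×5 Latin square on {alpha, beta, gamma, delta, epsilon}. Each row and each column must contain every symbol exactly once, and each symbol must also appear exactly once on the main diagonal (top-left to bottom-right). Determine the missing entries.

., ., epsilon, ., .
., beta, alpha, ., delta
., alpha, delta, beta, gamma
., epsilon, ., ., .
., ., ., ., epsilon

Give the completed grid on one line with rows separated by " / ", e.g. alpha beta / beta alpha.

alpha gamma epsilon delta beta / gamma beta alpha epsilon delta / epsilon alpha delta beta gamma / delta epsilon beta gamma alpha / beta delta gamma alpha epsilon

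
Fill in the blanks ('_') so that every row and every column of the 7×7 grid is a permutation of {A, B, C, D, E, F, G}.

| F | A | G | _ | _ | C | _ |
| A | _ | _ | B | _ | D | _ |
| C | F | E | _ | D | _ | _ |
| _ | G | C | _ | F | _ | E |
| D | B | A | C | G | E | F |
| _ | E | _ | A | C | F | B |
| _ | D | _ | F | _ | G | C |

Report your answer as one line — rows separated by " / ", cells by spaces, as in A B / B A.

F A G E B C D / A C F B E D G / C F E G D B A / B G C D F A E / D B A C G E F / G E D A C F B / E D B F A G C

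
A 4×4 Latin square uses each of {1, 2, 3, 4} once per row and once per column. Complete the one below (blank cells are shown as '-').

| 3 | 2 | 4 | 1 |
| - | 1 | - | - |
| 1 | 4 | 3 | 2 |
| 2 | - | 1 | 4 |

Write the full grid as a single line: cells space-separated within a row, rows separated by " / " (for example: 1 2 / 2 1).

3 2 4 1 / 4 1 2 3 / 1 4 3 2 / 2 3 1 4

row 2 has {1}; column 1 has {1,2,3} — only 4 is left for (r2,c1).
row 2 has {1,4}; column 3 has {1,3,4} — only 2 is left for (r2,c3).
row 2 has {1,2,4}; column 4 has {1,2,4} — only 3 is left for (r2,c4).
row 4 has {1,2,4}; column 2 has {1,2,4} — only 3 is left for (r4,c2).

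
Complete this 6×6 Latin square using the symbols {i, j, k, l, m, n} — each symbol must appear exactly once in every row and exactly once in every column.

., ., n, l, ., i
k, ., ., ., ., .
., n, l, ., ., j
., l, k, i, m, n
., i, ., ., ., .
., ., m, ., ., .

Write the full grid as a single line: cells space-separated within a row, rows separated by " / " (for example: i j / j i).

m k n l j i / k m i j n l / i n l m k j / j l k i m n / n i j k l m / l j m n i k

(r4,c1) = j
(r5,c3) = j
(r1,c1) = m
(r2,c3) = i
(r3,c1) = i
(r3,c5) = k
(r1,c5) = j
(r3,c4) = m
(r1,c2) = k
(r6,c2) = j
(r2,c2) = m
(r2,c6) = l
(r6,c6) = k
(r2,c5) = n
(r5,c5) = l
(r5,c6) = m
(r6,c4) = n
(r6,c5) = i
(r2,c4) = j
(r5,c1) = n
(r5,c4) = k
(r6,c1) = l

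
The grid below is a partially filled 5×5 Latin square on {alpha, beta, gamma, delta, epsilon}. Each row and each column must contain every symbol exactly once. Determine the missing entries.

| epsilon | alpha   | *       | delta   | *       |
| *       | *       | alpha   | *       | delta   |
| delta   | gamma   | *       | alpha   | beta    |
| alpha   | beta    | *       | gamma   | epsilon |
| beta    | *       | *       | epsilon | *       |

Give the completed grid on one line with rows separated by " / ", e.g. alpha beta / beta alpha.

row 1 has {alpha,delta,epsilon}; column 5 has {beta,delta,epsilon} — only gamma is left for (r1,c5).
row 2 has {alpha,delta}; column 1 has {alpha,beta,delta,epsilon} — only gamma is left for (r2,c1).
row 2 has {alpha,gamma,delta}; column 2 has {alpha,beta,gamma} — only epsilon is left for (r2,c2).
row 2 has {alpha,gamma,delta,epsilon}; column 4 has {alpha,gamma,delta,epsilon} — only beta is left for (r2,c4).
row 3 has {alpha,beta,gamma,delta}; column 3 has {alpha} — only epsilon is left for (r3,c3).
row 4 has {alpha,beta,gamma,epsilon}; column 3 has {alpha,epsilon} — only delta is left for (r4,c3).
row 5 has {beta,epsilon}; column 2 has {alpha,beta,gamma,epsilon} — only delta is left for (r5,c2).
row 5 has {beta,delta,epsilon}; column 3 has {alpha,delta,epsilon} — only gamma is left for (r5,c3).
row 5 has {beta,gamma,delta,epsilon}; column 5 has {beta,gamma,delta,epsilon} — only alpha is left for (r5,c5).
row 1 has {alpha,gamma,delta,epsilon}; column 3 has {alpha,gamma,delta,epsilon} — only beta is left for (r1,c3).

epsilon alpha beta delta gamma / gamma epsilon alpha beta delta / delta gamma epsilon alpha beta / alpha beta delta gamma epsilon / beta delta gamma epsilon alpha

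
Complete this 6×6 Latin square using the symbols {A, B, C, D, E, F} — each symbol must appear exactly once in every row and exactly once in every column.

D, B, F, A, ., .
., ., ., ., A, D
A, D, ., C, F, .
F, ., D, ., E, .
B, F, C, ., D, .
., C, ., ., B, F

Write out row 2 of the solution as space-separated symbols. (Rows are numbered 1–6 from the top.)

C E B F A D

(r1,c5) = C
(r1,c6) = E
(r2,c2) = E
(r2,c3) = B
(r2,c4) = F
(r3,c3) = E
(r3,c6) = B
(r4,c2) = A
(r4,c4) = B
(r4,c6) = C
(r5,c4) = E
(r5,c6) = A
(r6,c1) = E
(r6,c3) = A
(r6,c4) = D
(r2,c1) = C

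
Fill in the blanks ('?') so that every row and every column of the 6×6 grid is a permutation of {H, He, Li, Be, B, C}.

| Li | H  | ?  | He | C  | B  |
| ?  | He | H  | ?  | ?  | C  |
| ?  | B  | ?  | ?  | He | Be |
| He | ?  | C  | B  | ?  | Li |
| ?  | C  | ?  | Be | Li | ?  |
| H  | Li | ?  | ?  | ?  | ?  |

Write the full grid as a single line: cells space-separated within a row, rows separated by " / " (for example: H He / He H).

Li H Be He C B / Be He H Li B C / C B Li H He Be / He Be C B H Li / B C He Be Li H / H Li B C Be He

(r1,c3): row 1 has {H,He,Li,B,C}; column 3 has {H,C}, so it must be Be.
(r2,c4): row 2 has {H,He,C}; column 4 has {He,Be,B}, so it must be Li.
(r3,c1): row 3 has {He,Be,B}; column 1 has {H,He,Li}, so it must be C.
(r3,c3): row 3 has {He,Be,B,C}; column 3 has {H,Be,C}, so it must be Li.
(r3,c4): row 3 has {He,Li,Be,B,C}; column 4 has {He,Li,Be,B}, so it must be H.
(r4,c2): row 4 has {He,Li,B,C}; column 2 has {H,He,Li,B,C}, so it must be Be.
(r4,c5): row 4 has {He,Li,Be,B,C}; column 5 has {He,Li,C}, so it must be H.
(r5,c1): row 5 has {Li,Be,C}; column 1 has {H,He,Li,C}, so it must be B.
(r5,c3): row 5 has {Li,Be,B,C}; column 3 has {H,Li,Be,C}, so it must be He.
(r5,c6): row 5 has {He,Li,Be,B,C}; column 6 has {Li,Be,B,C}, so it must be H.
(r6,c3): row 6 has {H,Li}; column 3 has {H,He,Li,Be,C}, so it must be B.
(r6,c4): row 6 has {H,Li,B}; column 4 has {H,He,Li,Be,B}, so it must be C.
(r6,c5): row 6 has {H,Li,B,C}; column 5 has {H,He,Li,C}, so it must be Be.
(r6,c6): row 6 has {H,Li,Be,B,C}; column 6 has {H,Li,Be,B,C}, so it must be He.
(r2,c1): row 2 has {H,He,Li,C}; column 1 has {H,He,Li,B,C}, so it must be Be.
(r2,c5): row 2 has {H,He,Li,Be,C}; column 5 has {H,He,Li,Be,C}, so it must be B.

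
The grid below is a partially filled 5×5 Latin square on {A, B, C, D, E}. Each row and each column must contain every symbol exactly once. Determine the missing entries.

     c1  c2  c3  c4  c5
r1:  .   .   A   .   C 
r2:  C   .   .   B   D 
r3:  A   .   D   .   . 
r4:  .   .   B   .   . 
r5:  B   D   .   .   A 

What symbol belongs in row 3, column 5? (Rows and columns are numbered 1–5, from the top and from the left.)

B

row 2 has {B,C,D}; column 3 has {A,B,D} — only E is left for (r2,c3).
row 4 has {B}; column 5 has {A,C,D} — only E is left for (r4,c5).
row 5 has {A,B,D}; column 3 has {A,B,D,E} — only C is left for (r5,c3).
row 5 has {A,B,C,D}; column 4 has {B} — only E is left for (r5,c4).
row 1 has {A,C}; column 4 has {B,E} — only D is left for (r1,c4).
row 2 has {B,C,D,E}; column 2 has {D} — only A is left for (r2,c2).
row 3 has {A,D}; column 4 has {B,D,E} — only C is left for (r3,c4).
row 3 has {A,C,D}; column 5 has {A,C,D,E} — only B is left for (r3,c5).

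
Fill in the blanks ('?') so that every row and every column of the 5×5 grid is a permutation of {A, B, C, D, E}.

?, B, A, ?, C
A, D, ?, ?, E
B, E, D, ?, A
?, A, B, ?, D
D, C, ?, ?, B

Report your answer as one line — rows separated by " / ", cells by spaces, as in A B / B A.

(r1,c1): row 1 has {A,B,C}; column 1 has {A,B,D}, so it must be E.
(r1,c4): row 1 has {A,B,C,E}; column 4 is empty so far, so it must be D.
(r2,c3): row 2 has {A,D,E}; column 3 has {A,B,D}, so it must be C.
(r2,c4): row 2 has {A,C,D,E}; column 4 has {D}, so it must be B.
(r3,c4): row 3 has {A,B,D,E}; column 4 has {B,D}, so it must be C.
(r4,c1): row 4 has {A,B,D}; column 1 has {A,B,D,E}, so it must be C.
(r4,c4): row 4 has {A,B,C,D}; column 4 has {B,C,D}, so it must be E.
(r5,c3): row 5 has {B,C,D}; column 3 has {A,B,C,D}, so it must be E.
(r5,c4): row 5 has {B,C,D,E}; column 4 has {B,C,D,E}, so it must be A.

E B A D C / A D C B E / B E D C A / C A B E D / D C E A B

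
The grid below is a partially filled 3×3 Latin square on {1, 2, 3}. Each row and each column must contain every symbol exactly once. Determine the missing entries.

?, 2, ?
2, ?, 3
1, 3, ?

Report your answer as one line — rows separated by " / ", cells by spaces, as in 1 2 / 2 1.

Cell (r1,c1): row 1 has {2}; column 1 has {1,2} → 3.
Cell (r1,c3): row 1 has {2,3}; column 3 has {3} → 1.
Cell (r2,c2): row 2 has {2,3}; column 2 has {2,3} → 1.
Cell (r3,c3): row 3 has {1,3}; column 3 has {1,3} → 2.

3 2 1 / 2 1 3 / 1 3 2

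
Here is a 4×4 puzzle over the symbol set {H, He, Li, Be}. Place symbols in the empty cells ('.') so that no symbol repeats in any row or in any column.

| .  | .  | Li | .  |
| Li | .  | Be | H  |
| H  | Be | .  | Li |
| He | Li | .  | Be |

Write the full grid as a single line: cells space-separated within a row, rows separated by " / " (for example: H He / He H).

Be H Li He / Li He Be H / H Be He Li / He Li H Be

Cell (r1,c1): row 1 has {Li}; column 1 has {H,He,Li} → Be.
Cell (r1,c4): row 1 has {Li,Be}; column 4 has {H,Li,Be} → He.
Cell (r2,c2): row 2 has {H,Li,Be}; column 2 has {Li,Be} → He.
Cell (r3,c3): row 3 has {H,Li,Be}; column 3 has {Li,Be} → He.
Cell (r4,c3): row 4 has {He,Li,Be}; column 3 has {He,Li,Be} → H.
Cell (r1,c2): row 1 has {He,Li,Be}; column 2 has {He,Li,Be} → H.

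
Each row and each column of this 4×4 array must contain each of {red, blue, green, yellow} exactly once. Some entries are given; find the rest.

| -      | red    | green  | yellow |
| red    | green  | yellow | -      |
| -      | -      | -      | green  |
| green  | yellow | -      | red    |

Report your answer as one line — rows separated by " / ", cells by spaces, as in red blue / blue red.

(r1,c1) = blue
(r2,c4) = blue
(r3,c1) = yellow
(r3,c2) = blue
(r3,c3) = red
(r4,c3) = blue

blue red green yellow / red green yellow blue / yellow blue red green / green yellow blue red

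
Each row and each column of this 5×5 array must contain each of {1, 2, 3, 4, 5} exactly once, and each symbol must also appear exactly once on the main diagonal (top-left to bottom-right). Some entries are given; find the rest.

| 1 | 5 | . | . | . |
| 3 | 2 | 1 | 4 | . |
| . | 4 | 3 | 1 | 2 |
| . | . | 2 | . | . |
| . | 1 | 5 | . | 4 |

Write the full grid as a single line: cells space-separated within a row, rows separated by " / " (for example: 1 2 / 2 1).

1 5 4 2 3 / 3 2 1 4 5 / 5 4 3 1 2 / 4 3 2 5 1 / 2 1 5 3 4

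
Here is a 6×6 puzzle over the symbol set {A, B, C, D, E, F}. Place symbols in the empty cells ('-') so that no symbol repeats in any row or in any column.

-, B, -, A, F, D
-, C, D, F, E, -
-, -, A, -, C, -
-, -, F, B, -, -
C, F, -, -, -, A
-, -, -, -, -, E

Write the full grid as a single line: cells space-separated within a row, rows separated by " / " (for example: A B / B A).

E B C A F D / A C D F E B / B D A E C F / D E F B A C / C F E D B A / F A B C D E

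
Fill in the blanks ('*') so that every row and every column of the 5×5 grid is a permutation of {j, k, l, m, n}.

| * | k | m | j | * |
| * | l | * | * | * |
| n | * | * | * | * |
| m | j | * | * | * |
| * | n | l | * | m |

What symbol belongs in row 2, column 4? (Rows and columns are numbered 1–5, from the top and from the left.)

m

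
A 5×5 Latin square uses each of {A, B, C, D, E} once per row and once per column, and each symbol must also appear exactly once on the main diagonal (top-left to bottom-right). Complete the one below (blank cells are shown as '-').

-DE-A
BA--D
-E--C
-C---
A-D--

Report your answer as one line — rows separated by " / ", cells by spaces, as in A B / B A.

(r1,c1): row 1 has {A,D,E}; column 1 has {A,B}; the diagonal has {A}, so it must be C.
(r1,c4): row 1 has {A,C,D,E}; column 4 is empty so far, so it must be B.
(r2,c3): row 2 has {A,B,D}; column 3 has {D,E}, so it must be C.
(r2,c4): row 2 has {A,B,C,D}; column 4 has {B}, so it must be E.
(r3,c1): row 3 has {C,E}; column 1 has {A,B,C}, so it must be D.
(r3,c3): row 3 has {C,D,E}; column 3 has {C,D,E}; the diagonal has {A,C}, so it must be B.
(r3,c4): row 3 has {B,C,D,E}; column 4 has {B,E}, so it must be A.
(r4,c1): row 4 has {C}; column 1 has {A,B,C,D}, so it must be E.
(r4,c3): row 4 has {C,E}; column 3 has {B,C,D,E}, so it must be A.
(r4,c4): row 4 has {A,C,E}; column 4 has {A,B,E}; the diagonal has {A,B,C}, so it must be D.
(r4,c5): row 4 has {A,C,D,E}; column 5 has {A,C,D}, so it must be B.
(r5,c2): row 5 has {A,D}; column 2 has {A,C,D,E}, so it must be B.
(r5,c4): row 5 has {A,B,D}; column 4 has {A,B,D,E}, so it must be C.
(r5,c5): row 5 has {A,B,C,D}; column 5 has {A,B,C,D}; the diagonal has {A,B,C,D}, so it must be E.

C D E B A / B A C E D / D E B A C / E C A D B / A B D C E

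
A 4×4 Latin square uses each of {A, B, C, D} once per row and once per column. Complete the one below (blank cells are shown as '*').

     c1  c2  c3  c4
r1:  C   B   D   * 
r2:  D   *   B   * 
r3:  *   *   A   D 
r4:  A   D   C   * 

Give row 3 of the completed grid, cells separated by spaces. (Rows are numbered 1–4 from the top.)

B C A D

row 1 has {B,C,D}; column 4 has {D} — only A is left for (r1,c4).
row 2 has {B,D}; column 4 has {A,D} — only C is left for (r2,c4).
row 3 has {A,D}; column 1 has {A,C,D} — only B is left for (r3,c1).
row 3 has {A,B,D}; column 2 has {B,D} — only C is left for (r3,c2).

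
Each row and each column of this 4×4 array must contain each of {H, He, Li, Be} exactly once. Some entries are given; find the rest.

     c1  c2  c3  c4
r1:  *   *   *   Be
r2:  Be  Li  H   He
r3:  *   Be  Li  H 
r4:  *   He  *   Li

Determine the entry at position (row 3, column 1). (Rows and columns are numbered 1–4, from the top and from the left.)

He

(r1,c2) = H
(r1,c3) = He
(r3,c1) = He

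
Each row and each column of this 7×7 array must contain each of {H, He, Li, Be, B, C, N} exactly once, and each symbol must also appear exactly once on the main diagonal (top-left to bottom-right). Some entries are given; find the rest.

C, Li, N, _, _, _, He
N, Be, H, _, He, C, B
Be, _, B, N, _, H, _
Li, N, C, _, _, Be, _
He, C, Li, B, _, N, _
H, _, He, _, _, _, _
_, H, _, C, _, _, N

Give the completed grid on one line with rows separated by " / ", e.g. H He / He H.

C Li N H Be B He / N Be H Li He C B / Be He B N C H Li / Li N C He B Be H / He C Li B H N Be / H B He Be N Li C / B H Be C Li He N

(r1,c6) = B
(r2,c4) = Li
(r3,c2) = He
(r4,c7) = H
(r5,c5) = H
(r5,c7) = Be
(r6,c2) = B
(r6,c4) = Be
(r6,c6) = Li
(r6,c7) = C
(r7,c1) = B
(r7,c3) = Be
(r7,c5) = Li
(r7,c6) = He
(r1,c4) = H
(r1,c5) = Be
(r3,c5) = C
(r3,c7) = Li
(r4,c4) = He
(r4,c5) = B
(r6,c5) = N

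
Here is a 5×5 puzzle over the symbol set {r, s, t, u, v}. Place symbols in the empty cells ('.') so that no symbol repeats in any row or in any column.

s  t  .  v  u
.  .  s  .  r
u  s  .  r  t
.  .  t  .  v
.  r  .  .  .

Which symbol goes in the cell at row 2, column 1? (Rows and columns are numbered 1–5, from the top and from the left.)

(r1,c3) = r
(r3,c3) = v
(r4,c1) = r
(r4,c2) = u
(r4,c4) = s
(r5,c3) = u
(r5,c4) = t
(r5,c5) = s
(r2,c2) = v
(r2,c4) = u
(r5,c1) = v
(r2,c1) = t

t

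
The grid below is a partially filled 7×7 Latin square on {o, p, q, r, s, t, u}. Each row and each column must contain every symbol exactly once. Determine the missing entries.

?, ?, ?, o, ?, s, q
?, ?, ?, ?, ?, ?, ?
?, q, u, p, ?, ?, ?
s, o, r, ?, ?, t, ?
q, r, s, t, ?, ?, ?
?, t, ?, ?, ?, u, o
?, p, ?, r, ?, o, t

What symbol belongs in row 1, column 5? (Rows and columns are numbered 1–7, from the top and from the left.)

(r1,c2): row 1 has {o,q,s}; column 2 has {o,p,q,r,t}, so it must be u.
(r2,c2): row 2 is empty so far; column 2 has {o,p,q,r,t,u}, so it must be s.
(r3,c6): row 3 has {p,q,u}; column 6 has {o,s,t,u}, so it must be r.
(r3,c7): row 3 has {p,q,r,u}; column 7 has {o,q,t}, so it must be s.
(r5,c6): row 5 has {q,r,s,t}; column 6 has {o,r,s,t,u}, so it must be p.
(r5,c7): row 5 has {p,q,r,s,t}; column 7 has {o,q,s,t}, so it must be u.
(r7,c1): row 7 has {o,p,r,t}; column 1 has {q,s}, so it must be u.
(r7,c3): row 7 has {o,p,r,t,u}; column 3 has {r,s,u}, so it must be q.
(r7,c5): row 7 has {o,p,q,r,t,u}; column 5 is empty so far, so it must be s.
(r2,c6): row 2 has {s}; column 6 has {o,p,r,s,t,u}, so it must be q.
(r4,c7): row 4 has {o,r,s,t}; column 7 has {o,q,s,t,u}, so it must be p.
(r5,c5): row 5 has {p,q,r,s,t,u}; column 5 has {s}, so it must be o.
(r6,c3): row 6 has {o,t,u}; column 3 has {q,r,s,u}, so it must be p.
(r1,c3): row 1 has {o,q,s,u}; column 3 has {p,q,r,s,u}, so it must be t.
(r2,c3): row 2 has {q,s}; column 3 has {p,q,r,s,t,u}, so it must be o.
(r2,c4): row 2 has {o,q,s}; column 4 has {o,p,r,t}, so it must be u.
(r2,c7): row 2 has {o,q,s,u}; column 7 has {o,p,q,s,t,u}, so it must be r.
(r3,c5): row 3 has {p,q,r,s,u}; column 5 has {o,s}, so it must be t.
(r4,c4): row 4 has {o,p,r,s,t}; column 4 has {o,p,r,t,u}, so it must be q.
(r4,c5): row 4 has {o,p,q,r,s,t}; column 5 has {o,s,t}, so it must be u.
(r6,c1): row 6 has {o,p,t,u}; column 1 has {q,s,u}, so it must be r.
(r6,c4): row 6 has {o,p,r,t,u}; column 4 has {o,p,q,r,t,u}, so it must be s.
(r6,c5): row 6 has {o,p,r,s,t,u}; column 5 has {o,s,t,u}, so it must be q.
(r1,c1): row 1 has {o,q,s,t,u}; column 1 has {q,r,s,u}, so it must be p.
(r1,c5): row 1 has {o,p,q,s,t,u}; column 5 has {o,q,s,t,u}, so it must be r.

r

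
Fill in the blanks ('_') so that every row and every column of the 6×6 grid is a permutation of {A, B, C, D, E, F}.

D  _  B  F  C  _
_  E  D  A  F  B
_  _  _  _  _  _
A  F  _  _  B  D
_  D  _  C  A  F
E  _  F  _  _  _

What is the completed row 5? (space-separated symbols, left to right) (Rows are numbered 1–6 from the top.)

B D E C A F

(r1,c2): row 1 has {B,C,D,F}; column 2 has {D,E,F}, so it must be A.
(r1,c6): row 1 has {A,B,C,D,F}; column 6 has {B,D,F}, so it must be E.
(r2,c1): row 2 has {A,B,D,E,F}; column 1 has {A,D,E}, so it must be C.
(r4,c4): row 4 has {A,B,D,F}; column 4 has {A,C,F}, so it must be E.
(r5,c1): row 5 has {A,C,D,F}; column 1 has {A,C,D,E}, so it must be B.
(r5,c3): row 5 has {A,B,C,D,F}; column 3 has {B,D,F}, so it must be E.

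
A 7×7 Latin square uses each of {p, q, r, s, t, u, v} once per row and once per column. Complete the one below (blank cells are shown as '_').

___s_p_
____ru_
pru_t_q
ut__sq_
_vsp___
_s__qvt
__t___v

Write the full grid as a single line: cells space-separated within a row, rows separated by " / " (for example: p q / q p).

t q r s v p u / v p q t r u s / p r u v t s q / u t v r s q p / q v s p u t r / r s p u q v t / s u t q p r v

(r3,c4) = v
(r3,c6) = s
(r4,c4) = r
(r4,c7) = p
(r5,c5) = u
(r5,c7) = r
(r6,c1) = r
(r6,c3) = p
(r6,c4) = u
(r7,c4) = q
(r7,c5) = p
(r7,c6) = r
(r1,c5) = v
(r1,c7) = u
(r2,c4) = t
(r2,c7) = s
(r4,c3) = v
(r5,c6) = t
(r7,c1) = s
(r7,c2) = u
(r1,c2) = q
(r1,c3) = r
(r2,c2) = p
(r2,c3) = q
(r5,c1) = q
(r1,c1) = t
(r2,c1) = v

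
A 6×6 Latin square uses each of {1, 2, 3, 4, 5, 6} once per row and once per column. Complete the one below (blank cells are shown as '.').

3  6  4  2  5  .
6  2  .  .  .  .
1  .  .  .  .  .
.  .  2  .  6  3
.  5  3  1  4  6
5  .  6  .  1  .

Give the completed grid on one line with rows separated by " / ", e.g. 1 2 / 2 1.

(r1,c6) = 1
(r2,c5) = 3
(r3,c3) = 5
(r3,c5) = 2
(r3,c6) = 4
(r4,c1) = 4
(r4,c2) = 1
(r4,c4) = 5
(r5,c1) = 2
(r6,c6) = 2
(r2,c3) = 1
(r2,c4) = 4
(r2,c6) = 5
(r3,c2) = 3
(r3,c4) = 6
(r6,c2) = 4
(r6,c4) = 3

3 6 4 2 5 1 / 6 2 1 4 3 5 / 1 3 5 6 2 4 / 4 1 2 5 6 3 / 2 5 3 1 4 6 / 5 4 6 3 1 2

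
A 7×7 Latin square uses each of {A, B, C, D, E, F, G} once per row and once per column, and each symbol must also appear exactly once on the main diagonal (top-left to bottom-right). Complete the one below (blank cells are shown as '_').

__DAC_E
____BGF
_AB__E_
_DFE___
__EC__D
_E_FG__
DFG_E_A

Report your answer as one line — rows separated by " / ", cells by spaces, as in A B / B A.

(r2,c2) = C
(r2,c3) = A
(r2,c4) = D
(r3,c4) = G
(r3,c7) = C
(r4,c5) = A
(r5,c5) = F
(r6,c3) = C
(r6,c6) = D
(r6,c7) = B
(r7,c4) = B
(r7,c6) = C
(r1,c1) = G
(r1,c2) = B
(r1,c6) = F
(r2,c1) = E
(r3,c1) = F
(r3,c5) = D
(r4,c6) = B
(r4,c7) = G
(r5,c2) = G
(r5,c6) = A
(r6,c1) = A
(r4,c1) = C
(r5,c1) = B

G B D A C F E / E C A D B G F / F A B G D E C / C D F E A B G / B G E C F A D / A E C F G D B / D F G B E C A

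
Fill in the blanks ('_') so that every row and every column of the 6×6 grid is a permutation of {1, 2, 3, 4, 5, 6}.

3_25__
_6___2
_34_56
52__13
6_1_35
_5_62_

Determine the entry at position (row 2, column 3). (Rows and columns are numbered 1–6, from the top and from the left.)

(r2,c5): row 2 has {2,6}; column 5 has {1,2,3,5}, so it must be 4.
(r4,c3): row 4 has {1,2,3,5}; column 3 has {1,2,4}, so it must be 6.
(r4,c4): row 4 has {1,2,3,5,6}; column 4 has {5,6}, so it must be 4.
(r5,c2): row 5 has {1,3,5,6}; column 2 has {2,3,5,6}, so it must be 4.
(r5,c4): row 5 has {1,3,4,5,6}; column 4 has {4,5,6}, so it must be 2.
(r6,c3): row 6 has {2,5,6}; column 3 has {1,2,4,6}, so it must be 3.
(r1,c2): row 1 has {2,3,5}; column 2 has {2,3,4,5,6}, so it must be 1.
(r1,c5): row 1 has {1,2,3,5}; column 5 has {1,2,3,4,5}, so it must be 6.
(r1,c6): row 1 has {1,2,3,5,6}; column 6 has {2,3,5,6}, so it must be 4.
(r2,c1): row 2 has {2,4,6}; column 1 has {3,5,6}, so it must be 1.
(r2,c3): row 2 has {1,2,4,6}; column 3 has {1,2,3,4,6}, so it must be 5.

5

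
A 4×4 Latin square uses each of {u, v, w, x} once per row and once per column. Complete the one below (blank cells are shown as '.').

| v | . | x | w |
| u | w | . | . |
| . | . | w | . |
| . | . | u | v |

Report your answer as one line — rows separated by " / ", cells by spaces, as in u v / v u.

row 1 has {v,w,x}; column 2 has {w} — only u is left for (r1,c2).
row 2 has {u,w}; column 3 has {u,w,x} — only v is left for (r2,c3).
row 2 has {u,v,w}; column 4 has {v,w} — only x is left for (r2,c4).
row 3 has {w}; column 1 has {u,v} — only x is left for (r3,c1).
row 3 has {w,x}; column 2 has {u,w} — only v is left for (r3,c2).
row 3 has {v,w,x}; column 4 has {v,w,x} — only u is left for (r3,c4).
row 4 has {u,v}; column 1 has {u,v,x} — only w is left for (r4,c1).
row 4 has {u,v,w}; column 2 has {u,v,w} — only x is left for (r4,c2).

v u x w / u w v x / x v w u / w x u v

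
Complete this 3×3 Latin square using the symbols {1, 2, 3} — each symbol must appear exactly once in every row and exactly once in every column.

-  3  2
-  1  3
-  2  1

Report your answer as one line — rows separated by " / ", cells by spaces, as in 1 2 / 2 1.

1 3 2 / 2 1 3 / 3 2 1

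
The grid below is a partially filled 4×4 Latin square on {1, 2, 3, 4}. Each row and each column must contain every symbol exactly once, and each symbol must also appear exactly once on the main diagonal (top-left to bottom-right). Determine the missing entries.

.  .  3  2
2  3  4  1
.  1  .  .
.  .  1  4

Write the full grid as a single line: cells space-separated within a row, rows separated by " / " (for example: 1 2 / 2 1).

1 4 3 2 / 2 3 4 1 / 4 1 2 3 / 3 2 1 4

(r1,c1) = 1
(r1,c2) = 4
(r3,c3) = 2
(r3,c4) = 3
(r4,c1) = 3
(r4,c2) = 2
(r3,c1) = 4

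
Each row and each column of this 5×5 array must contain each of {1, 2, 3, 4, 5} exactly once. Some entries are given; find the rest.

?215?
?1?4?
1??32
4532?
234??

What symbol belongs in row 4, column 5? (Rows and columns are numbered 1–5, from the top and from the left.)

1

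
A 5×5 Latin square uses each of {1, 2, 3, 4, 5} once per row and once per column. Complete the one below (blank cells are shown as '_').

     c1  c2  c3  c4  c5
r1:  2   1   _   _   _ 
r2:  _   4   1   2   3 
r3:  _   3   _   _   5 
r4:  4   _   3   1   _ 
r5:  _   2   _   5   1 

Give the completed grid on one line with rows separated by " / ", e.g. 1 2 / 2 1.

2 1 5 3 4 / 5 4 1 2 3 / 1 3 2 4 5 / 4 5 3 1 2 / 3 2 4 5 1

(r1,c5): row 1 has {1,2}; column 5 has {1,3,5}, so it must be 4.
(r2,c1): row 2 has {1,2,3,4}; column 1 has {2,4}, so it must be 5.
(r3,c1): row 3 has {3,5}; column 1 has {2,4,5}, so it must be 1.
(r3,c4): row 3 has {1,3,5}; column 4 has {1,2,5}, so it must be 4.
(r4,c2): row 4 has {1,3,4}; column 2 has {1,2,3,4}, so it must be 5.
(r4,c5): row 4 has {1,3,4,5}; column 5 has {1,3,4,5}, so it must be 2.
(r5,c1): row 5 has {1,2,5}; column 1 has {1,2,4,5}, so it must be 3.
(r5,c3): row 5 has {1,2,3,5}; column 3 has {1,3}, so it must be 4.
(r1,c3): row 1 has {1,2,4}; column 3 has {1,3,4}, so it must be 5.
(r1,c4): row 1 has {1,2,4,5}; column 4 has {1,2,4,5}, so it must be 3.
(r3,c3): row 3 has {1,3,4,5}; column 3 has {1,3,4,5}, so it must be 2.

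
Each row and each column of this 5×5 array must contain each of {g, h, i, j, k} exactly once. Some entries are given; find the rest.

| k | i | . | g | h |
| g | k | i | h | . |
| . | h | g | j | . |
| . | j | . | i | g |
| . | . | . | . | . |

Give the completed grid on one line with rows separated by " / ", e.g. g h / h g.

k i j g h / g k i h j / i h g j k / h j k i g / j g h k i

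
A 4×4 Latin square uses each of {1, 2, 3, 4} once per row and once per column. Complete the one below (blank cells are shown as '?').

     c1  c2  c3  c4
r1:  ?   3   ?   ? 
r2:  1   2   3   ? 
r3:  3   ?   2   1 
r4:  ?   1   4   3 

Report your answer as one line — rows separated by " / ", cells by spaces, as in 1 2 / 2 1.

(r1,c3) = 1
(r2,c4) = 4
(r3,c2) = 4
(r4,c1) = 2
(r1,c1) = 4
(r1,c4) = 2

4 3 1 2 / 1 2 3 4 / 3 4 2 1 / 2 1 4 3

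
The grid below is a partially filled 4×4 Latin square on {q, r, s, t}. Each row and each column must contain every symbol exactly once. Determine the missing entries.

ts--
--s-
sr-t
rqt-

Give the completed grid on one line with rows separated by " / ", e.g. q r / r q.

t s r q / q t s r / s r q t / r q t s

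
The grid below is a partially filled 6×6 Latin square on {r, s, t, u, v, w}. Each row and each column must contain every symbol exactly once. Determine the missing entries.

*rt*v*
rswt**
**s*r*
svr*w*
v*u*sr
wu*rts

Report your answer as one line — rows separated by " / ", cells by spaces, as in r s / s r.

u r t s v w / r s w t u v / t w s v r u / s v r u w t / v t u w s r / w u v r t s

(r1,c1) = u
(r1,c6) = w
(r2,c5) = u
(r2,c6) = v
(r3,c1) = t
(r3,c2) = w
(r3,c6) = u
(r4,c4) = u
(r4,c6) = t
(r5,c2) = t
(r5,c4) = w
(r6,c3) = v
(r1,c4) = s
(r3,c4) = v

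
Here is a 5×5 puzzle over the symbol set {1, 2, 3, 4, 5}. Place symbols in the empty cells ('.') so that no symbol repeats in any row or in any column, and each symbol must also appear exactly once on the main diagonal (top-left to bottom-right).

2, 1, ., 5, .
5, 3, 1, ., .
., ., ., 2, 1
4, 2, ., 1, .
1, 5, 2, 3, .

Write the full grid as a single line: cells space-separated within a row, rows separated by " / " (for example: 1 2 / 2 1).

2 1 4 5 3 / 5 3 1 4 2 / 3 4 5 2 1 / 4 2 3 1 5 / 1 5 2 3 4

row 2 has {1,3,5}; column 4 has {1,2,3,5} — only 4 is left for (r2,c4).
row 2 has {1,3,4,5}; column 5 has {1} — only 2 is left for (r2,c5).
row 3 has {1,2}; column 1 has {1,2,4,5} — only 3 is left for (r3,c1).
row 3 has {1,2,3}; column 2 has {1,2,3,5} — only 4 is left for (r3,c2).
row 3 has {1,2,3,4}; column 3 has {1,2}; the diagonal has {1,2,3} — only 5 is left for (r3,c3).
row 4 has {1,2,4}; column 3 has {1,2,5} — only 3 is left for (r4,c3).
row 4 has {1,2,3,4}; column 5 has {1,2} — only 5 is left for (r4,c5).
row 5 has {1,2,3,5}; column 5 has {1,2,5}; the diagonal has {1,2,3,5} — only 4 is left for (r5,c5).
row 1 has {1,2,5}; column 3 has {1,2,3,5} — only 4 is left for (r1,c3).
row 1 has {1,2,4,5}; column 5 has {1,2,4,5} — only 3 is left for (r1,c5).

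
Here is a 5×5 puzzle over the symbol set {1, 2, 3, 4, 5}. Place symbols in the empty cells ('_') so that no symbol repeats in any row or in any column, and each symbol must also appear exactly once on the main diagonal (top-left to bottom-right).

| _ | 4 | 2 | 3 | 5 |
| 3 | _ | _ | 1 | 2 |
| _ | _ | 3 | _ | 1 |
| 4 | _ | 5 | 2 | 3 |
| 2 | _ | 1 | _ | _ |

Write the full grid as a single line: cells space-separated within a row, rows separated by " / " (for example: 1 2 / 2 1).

(r1,c1) = 1
(r2,c2) = 5
(r2,c3) = 4
(r3,c1) = 5
(r3,c2) = 2
(r3,c4) = 4
(r4,c2) = 1
(r5,c2) = 3
(r5,c4) = 5
(r5,c5) = 4

1 4 2 3 5 / 3 5 4 1 2 / 5 2 3 4 1 / 4 1 5 2 3 / 2 3 1 5 4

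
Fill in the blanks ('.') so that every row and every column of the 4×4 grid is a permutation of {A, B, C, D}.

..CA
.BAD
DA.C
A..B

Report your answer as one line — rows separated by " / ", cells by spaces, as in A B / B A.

B D C A / C B A D / D A B C / A C D B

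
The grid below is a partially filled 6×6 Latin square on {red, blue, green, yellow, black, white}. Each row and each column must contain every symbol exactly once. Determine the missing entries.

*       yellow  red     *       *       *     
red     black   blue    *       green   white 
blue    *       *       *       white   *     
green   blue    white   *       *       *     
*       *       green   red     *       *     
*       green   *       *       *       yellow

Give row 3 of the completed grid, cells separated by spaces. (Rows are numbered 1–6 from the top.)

blue red yellow green white black

(r2,c4) = yellow
(r3,c2) = red
(r4,c4) = black
(r4,c6) = red
(r5,c2) = white
(r6,c3) = black
(r3,c3) = yellow
(r3,c4) = green
(r3,c6) = black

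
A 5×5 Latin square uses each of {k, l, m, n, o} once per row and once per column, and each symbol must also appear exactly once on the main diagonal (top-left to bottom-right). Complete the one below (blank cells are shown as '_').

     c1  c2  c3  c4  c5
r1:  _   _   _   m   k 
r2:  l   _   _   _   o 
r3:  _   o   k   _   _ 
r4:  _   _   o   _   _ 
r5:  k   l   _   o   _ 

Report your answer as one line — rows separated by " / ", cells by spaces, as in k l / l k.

row 1 has {k,m}; column 2 has {l,o} — only n is left for (r1,c2).
row 1 has {k,m,n}; column 3 has {k,o} — only l is left for (r1,c3).
row 2 has {l,o}; column 2 has {l,n,o}; the diagonal has {k} — only m is left for (r2,c2).
row 2 has {l,m,o}; column 3 has {k,l,o} — only n is left for (r2,c3).
row 2 has {l,m,n,o}; column 4 has {m,o} — only k is left for (r2,c4).
row 4 has {o}; column 2 has {l,m,n,o} — only k is left for (r4,c2).
row 5 has {k,l,o}; column 3 has {k,l,n,o} — only m is left for (r5,c3).
row 5 has {k,l,m,o}; column 5 has {k,o}; the diagonal has {k,m} — only n is left for (r5,c5).
row 1 has {k,l,m,n}; column 1 has {k,l}; the diagonal has {k,m,n} — only o is left for (r1,c1).
row 4 has {k,o}; column 4 has {k,m,o}; the diagonal has {k,m,n,o} — only l is left for (r4,c4).
row 4 has {k,l,o}; column 5 has {k,n,o} — only m is left for (r4,c5).
row 3 has {k,o}; column 4 has {k,l,m,o} — only n is left for (r3,c4).
row 3 has {k,n,o}; column 5 has {k,m,n,o} — only l is left for (r3,c5).
row 4 has {k,l,m,o}; column 1 has {k,l,o} — only n is left for (r4,c1).
row 3 has {k,l,n,o}; column 1 has {k,l,n,o} — only m is left for (r3,c1).

o n l m k / l m n k o / m o k n l / n k o l m / k l m o n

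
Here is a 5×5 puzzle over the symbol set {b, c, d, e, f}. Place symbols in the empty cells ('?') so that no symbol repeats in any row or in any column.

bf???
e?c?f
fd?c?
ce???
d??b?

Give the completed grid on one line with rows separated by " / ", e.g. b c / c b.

b f d e c / e b c d f / f d e c b / c e b f d / d c f b e

(r2,c2) = b
(r2,c4) = d
(r4,c4) = f
(r5,c2) = c
(r5,c5) = e
(r1,c4) = e
(r3,c5) = b
(r4,c5) = d
(r5,c3) = f
(r1,c3) = d
(r1,c5) = c
(r3,c3) = e
(r4,c3) = b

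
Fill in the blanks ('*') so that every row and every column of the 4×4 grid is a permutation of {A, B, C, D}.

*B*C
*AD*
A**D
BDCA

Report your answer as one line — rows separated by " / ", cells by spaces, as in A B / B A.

(r1,c1) = D
(r1,c3) = A
(r2,c1) = C
(r2,c4) = B
(r3,c2) = C
(r3,c3) = B

D B A C / C A D B / A C B D / B D C A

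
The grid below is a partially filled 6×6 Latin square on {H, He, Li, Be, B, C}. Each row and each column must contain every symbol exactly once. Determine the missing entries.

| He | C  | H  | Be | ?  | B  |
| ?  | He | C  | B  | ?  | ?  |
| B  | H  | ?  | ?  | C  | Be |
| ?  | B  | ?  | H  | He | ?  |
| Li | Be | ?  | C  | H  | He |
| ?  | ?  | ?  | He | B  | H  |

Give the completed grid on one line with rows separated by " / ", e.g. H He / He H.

He C H Be Li B / H He C B Be Li / B H He Li C Be / Be B Li H He C / Li Be B C H He / C Li Be He B H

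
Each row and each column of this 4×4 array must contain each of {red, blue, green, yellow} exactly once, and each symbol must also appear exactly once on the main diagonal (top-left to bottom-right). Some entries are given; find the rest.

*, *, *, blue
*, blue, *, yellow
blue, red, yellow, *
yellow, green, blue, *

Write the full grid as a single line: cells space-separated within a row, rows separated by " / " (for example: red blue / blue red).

row 1 has {blue}; column 2 has {red,blue,green} — only yellow is left for (r1,c2).
row 3 has {red,blue,yellow}; column 4 has {blue,yellow} — only green is left for (r3,c4).
row 4 has {blue,green,yellow}; column 4 has {blue,green,yellow}; the diagonal has {blue,yellow} — only red is left for (r4,c4).
row 1 has {blue,yellow}; column 1 has {blue,yellow}; the diagonal has {red,blue,yellow} — only green is left for (r1,c1).
row 1 has {blue,green,yellow}; column 3 has {blue,yellow} — only red is left for (r1,c3).
row 2 has {blue,yellow}; column 1 has {blue,green,yellow} — only red is left for (r2,c1).
row 2 has {red,blue,yellow}; column 3 has {red,blue,yellow} — only green is left for (r2,c3).

green yellow red blue / red blue green yellow / blue red yellow green / yellow green blue red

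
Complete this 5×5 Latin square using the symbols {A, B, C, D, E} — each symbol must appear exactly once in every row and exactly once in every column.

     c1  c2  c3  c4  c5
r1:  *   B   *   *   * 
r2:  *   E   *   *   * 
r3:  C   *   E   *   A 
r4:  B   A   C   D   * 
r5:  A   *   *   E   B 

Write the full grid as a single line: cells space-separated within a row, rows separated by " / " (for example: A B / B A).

E B A C D / D E B A C / C D E B A / B A C D E / A C D E B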